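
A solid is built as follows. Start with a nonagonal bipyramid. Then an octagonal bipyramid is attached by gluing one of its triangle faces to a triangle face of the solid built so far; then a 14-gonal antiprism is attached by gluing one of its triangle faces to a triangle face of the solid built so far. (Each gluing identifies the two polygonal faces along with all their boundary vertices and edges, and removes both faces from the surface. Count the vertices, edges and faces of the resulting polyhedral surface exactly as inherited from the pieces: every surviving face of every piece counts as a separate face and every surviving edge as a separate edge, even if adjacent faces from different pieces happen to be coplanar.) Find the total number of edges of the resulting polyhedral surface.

A nonagonal bipyramid: V=11, E=27, F=18.
Attach an octagonal bipyramid (V=10, E=24, F=16) along a 3-gon: merge 3 vertices and 3 edges, delete both glued faces → V=18, E=48, F=32.
Attach a 14-gonal antiprism (V=28, E=56, F=30) along a 3-gon: merge 3 vertices and 3 edges, delete both glued faces → V=43, E=101, F=60.
Check: V − E + F = 43 − 101 + 60 = 2.

101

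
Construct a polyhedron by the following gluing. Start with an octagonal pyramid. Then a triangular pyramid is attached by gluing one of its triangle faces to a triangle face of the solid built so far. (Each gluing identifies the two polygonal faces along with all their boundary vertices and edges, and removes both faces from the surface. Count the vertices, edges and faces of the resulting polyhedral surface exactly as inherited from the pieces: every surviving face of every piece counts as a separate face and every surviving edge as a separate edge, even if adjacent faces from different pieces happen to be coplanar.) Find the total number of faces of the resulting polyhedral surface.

An octagonal pyramid: V=9, E=16, F=9.
Attach a triangular pyramid (V=4, E=6, F=4) along a 3-gon: merge 3 vertices and 3 edges, delete both glued faces → V=10, E=19, F=11.
Check: V − E + F = 10 − 19 + 11 = 2.

11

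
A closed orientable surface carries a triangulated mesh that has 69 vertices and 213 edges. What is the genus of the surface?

Every face is a triangle and each edge borders two faces, so 3F = 2·213, giving F = 142.
χ = V − E + F = 69 − 213 + 142 = -2.
For a closed orientable surface χ = 2 − 2g, so g = (2 − (-2))/2 = 2.

2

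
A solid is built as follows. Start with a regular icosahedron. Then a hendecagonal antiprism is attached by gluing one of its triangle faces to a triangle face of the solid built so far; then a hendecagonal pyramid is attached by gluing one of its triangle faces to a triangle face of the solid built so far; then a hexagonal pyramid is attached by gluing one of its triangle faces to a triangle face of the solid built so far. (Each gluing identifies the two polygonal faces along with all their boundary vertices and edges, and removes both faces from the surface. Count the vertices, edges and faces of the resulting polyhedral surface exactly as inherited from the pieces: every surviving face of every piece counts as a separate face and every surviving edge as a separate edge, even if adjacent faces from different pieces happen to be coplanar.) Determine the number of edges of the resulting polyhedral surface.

A regular icosahedron: V=12, E=30, F=20.
Attach a hendecagonal antiprism (V=22, E=44, F=24) along a 3-gon: merge 3 vertices and 3 edges, delete both glued faces → V=31, E=71, F=42.
Attach a hendecagonal pyramid (V=12, E=22, F=12) along a 3-gon: merge 3 vertices and 3 edges, delete both glued faces → V=40, E=90, F=52.
Attach a hexagonal pyramid (V=7, E=12, F=7) along a 3-gon: merge 3 vertices and 3 edges, delete both glued faces → V=44, E=99, F=57.
Check: V − E + F = 44 − 99 + 57 = 2.

99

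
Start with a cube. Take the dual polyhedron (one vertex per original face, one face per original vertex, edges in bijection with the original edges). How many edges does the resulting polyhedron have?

The base solid has V = 8, E = 12, F = 6.
The dual swaps V and F and preserves E: V′ = F = 6, E′ = E = 12, F′ = V = 8.

12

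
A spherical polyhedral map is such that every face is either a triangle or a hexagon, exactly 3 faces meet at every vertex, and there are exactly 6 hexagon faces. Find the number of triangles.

4

Let x be the number of triangles; then F = 6 + x.
Edge–face incidences: 2E = 6·6 + 3·x = 36 + 3x.
Every vertex has degree 3, so 3V = 2E.
Euler: V − E + F = 2 ⇒ (2E)/3 − E + (6 + x) = 2.
Multiply by 6: 2·(2E) − 3·(2E) + 6·(6 + x) = 12, i.e. 36 + 6x − (36 + 3x) = 12.
Collecting terms: 3x = 12, so x = 4.
Then 2E = 36 + 3·4 = 48, so E = 24, V = 2E/3 = 16, F = 6 + 4 = 10.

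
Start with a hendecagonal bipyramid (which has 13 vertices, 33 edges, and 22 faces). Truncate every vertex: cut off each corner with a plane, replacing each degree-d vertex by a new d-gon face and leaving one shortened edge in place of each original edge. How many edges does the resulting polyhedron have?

Truncation replaces each original edge-end by a new vertex, so V′ = 2E = 66.
Each original edge survives, and each old vertex of degree d contributes d new edges; summing degrees gives Σd = 2E, so E′ = E + 2E = 3E = 99.
Each original face survives and each original vertex becomes one new face: F′ = F + V = 35.

99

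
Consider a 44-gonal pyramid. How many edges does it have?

88

A pyramid on an n-gon base has one n-gon and n triangles: V = 44 + 1 = 45, E = 2·44 = 88, F = 44 + 1 = 45.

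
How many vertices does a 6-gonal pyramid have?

A pyramid on an n-gon base has one n-gon and n triangles: V = 6 + 1 = 7, E = 2·6 = 12, F = 6 + 1 = 7.

7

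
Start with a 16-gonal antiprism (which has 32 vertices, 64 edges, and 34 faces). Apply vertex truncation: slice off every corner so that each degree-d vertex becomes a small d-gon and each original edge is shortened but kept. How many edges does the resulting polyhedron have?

192

Truncation replaces each original edge-end by a new vertex, so V′ = 2E = 128.
Each original edge survives, and each old vertex of degree d contributes d new edges; summing degrees gives Σd = 2E, so E′ = E + 2E = 3E = 192.
Each original face survives and each original vertex becomes one new face: F′ = F + V = 66.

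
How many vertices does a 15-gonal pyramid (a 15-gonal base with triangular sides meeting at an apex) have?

16

A pyramid on an n-gon base has one n-gon and n triangles: V = 15 + 1 = 16, E = 2·15 = 30, F = 15 + 1 = 16.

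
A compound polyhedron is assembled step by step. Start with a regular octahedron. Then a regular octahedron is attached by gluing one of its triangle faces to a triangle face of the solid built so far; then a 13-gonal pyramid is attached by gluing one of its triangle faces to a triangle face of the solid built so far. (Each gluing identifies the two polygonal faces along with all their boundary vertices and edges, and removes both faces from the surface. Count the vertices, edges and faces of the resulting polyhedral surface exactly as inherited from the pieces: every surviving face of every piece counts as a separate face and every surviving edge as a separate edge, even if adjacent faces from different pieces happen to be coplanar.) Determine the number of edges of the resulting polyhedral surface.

44

A regular octahedron: V=6, E=12, F=8.
Attach a regular octahedron (V=6, E=12, F=8) along a 3-gon: merge 3 vertices and 3 edges, delete both glued faces → V=9, E=21, F=14.
Attach a 13-gonal pyramid (V=14, E=26, F=14) along a 3-gon: merge 3 vertices and 3 edges, delete both glued faces → V=20, E=44, F=26.
Check: V − E + F = 20 − 44 + 26 = 2.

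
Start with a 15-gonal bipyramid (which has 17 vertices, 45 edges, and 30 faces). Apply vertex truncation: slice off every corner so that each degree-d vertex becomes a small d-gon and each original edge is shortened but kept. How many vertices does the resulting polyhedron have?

90

Truncation replaces each original edge-end by a new vertex, so V′ = 2E = 90.
Each original edge survives, and each old vertex of degree d contributes d new edges; summing degrees gives Σd = 2E, so E′ = E + 2E = 3E = 135.
Each original face survives and each original vertex becomes one new face: F′ = F + V = 47.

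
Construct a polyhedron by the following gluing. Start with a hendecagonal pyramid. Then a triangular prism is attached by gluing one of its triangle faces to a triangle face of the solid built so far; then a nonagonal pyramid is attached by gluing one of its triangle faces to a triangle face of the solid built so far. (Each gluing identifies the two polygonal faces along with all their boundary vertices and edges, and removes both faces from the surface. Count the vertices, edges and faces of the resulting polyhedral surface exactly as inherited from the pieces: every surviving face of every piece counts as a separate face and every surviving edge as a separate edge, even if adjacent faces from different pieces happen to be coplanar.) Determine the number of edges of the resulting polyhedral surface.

A hendecagonal pyramid: V=12, E=22, F=12.
Attach a triangular prism (V=6, E=9, F=5) along a 3-gon: merge 3 vertices and 3 edges, delete both glued faces → V=15, E=28, F=15.
Attach a nonagonal pyramid (V=10, E=18, F=10) along a 3-gon: merge 3 vertices and 3 edges, delete both glued faces → V=22, E=43, F=23.
Check: V − E + F = 22 − 43 + 23 = 2.

43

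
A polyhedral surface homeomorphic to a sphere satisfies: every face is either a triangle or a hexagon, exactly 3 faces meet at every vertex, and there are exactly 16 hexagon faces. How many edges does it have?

Let x be the number of triangles; then F = 16 + x.
Edge–face incidences: 2E = 6·16 + 3·x = 96 + 3x.
Every vertex has degree 3, so 3V = 2E.
Euler: V − E + F = 2 ⇒ (2E)/3 − E + (16 + x) = 2.
Multiply by 6: 2·(2E) − 3·(2E) + 6·(16 + x) = 12, i.e. 96 + 6x − (96 + 3x) = 12.
Collecting terms: 3x = 12, so x = 4.
Then 2E = 96 + 3·4 = 108, so E = 54, V = 2E/3 = 36, F = 16 + 4 = 20.

54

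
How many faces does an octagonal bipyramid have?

16

A bipyramid over an n-gon has 2n triangular faces and n + 2 vertices: V = 8 + 2 = 10, E = 3·8 = 24, F = 2·8 = 16.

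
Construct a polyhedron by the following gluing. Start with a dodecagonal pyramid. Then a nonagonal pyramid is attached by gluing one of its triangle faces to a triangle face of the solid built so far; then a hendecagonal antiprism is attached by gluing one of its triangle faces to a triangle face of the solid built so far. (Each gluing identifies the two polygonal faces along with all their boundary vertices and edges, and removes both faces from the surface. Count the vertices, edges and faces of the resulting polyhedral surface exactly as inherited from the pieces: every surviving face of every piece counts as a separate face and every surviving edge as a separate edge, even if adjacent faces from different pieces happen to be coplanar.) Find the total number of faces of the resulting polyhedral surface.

A dodecagonal pyramid: V=13, E=24, F=13.
Attach a nonagonal pyramid (V=10, E=18, F=10) along a 3-gon: merge 3 vertices and 3 edges, delete both glued faces → V=20, E=39, F=21.
Attach a hendecagonal antiprism (V=22, E=44, F=24) along a 3-gon: merge 3 vertices and 3 edges, delete both glued faces → V=39, E=80, F=43.
Check: V − E + F = 39 − 80 + 43 = 2.

43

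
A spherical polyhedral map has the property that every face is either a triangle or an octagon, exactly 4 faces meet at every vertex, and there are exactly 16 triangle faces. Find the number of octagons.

Let x be the number of octagons; then F = 16 + x.
Edge–face incidences: 2E = 3·16 + 8·x = 48 + 8x.
Every vertex has degree 4, so 4V = 2E.
Euler: V − E + F = 2 ⇒ (2E)/4 − E + (16 + x) = 2.
Multiply by 8: 2·(2E) − 4·(2E) + 8·(16 + x) = 16, i.e. 128 + 8x − 2·(48 + 8x) = 16.
Collecting terms: −8x + 32 = 16, so −8x = −16, so x = 2.
Then 2E = 48 + 8·2 = 64, so E = 32, V = 2E/4 = 16, F = 16 + 2 = 18.

2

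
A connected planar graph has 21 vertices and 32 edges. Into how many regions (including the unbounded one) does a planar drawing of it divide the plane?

13

Euler's formula for a connected plane graph: V − E + F = 2, so F = 2 − 21 + 32 = 13.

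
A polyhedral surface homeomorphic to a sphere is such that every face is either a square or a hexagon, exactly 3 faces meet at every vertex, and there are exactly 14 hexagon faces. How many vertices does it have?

36

Let x be the number of squares; then F = 14 + x.
Edge–face incidences: 2E = 6·14 + 4·x = 84 + 4x.
Every vertex has degree 3, so 3V = 2E.
Euler: V − E + F = 2 ⇒ (2E)/3 − E + (14 + x) = 2.
Multiply by 6: 2·(2E) − 3·(2E) + 6·(14 + x) = 12, i.e. 84 + 6x − (84 + 4x) = 12.
Collecting terms: 2x = 12, so x = 6.
Then 2E = 84 + 4·6 = 108, so E = 54, V = 2E/3 = 36, F = 14 + 6 = 20.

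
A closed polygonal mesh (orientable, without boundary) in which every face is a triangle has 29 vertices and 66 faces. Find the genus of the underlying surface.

Every face is a triangle, so 2E = 3·66 = 198, giving E = 99.
χ = V − E + F = 29 − 99 + 66 = -4.
For a closed orientable surface χ = 2 − 2g, so g = (2 − (-4))/2 = 3.

3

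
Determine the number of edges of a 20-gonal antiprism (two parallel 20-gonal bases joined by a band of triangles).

80

An antiprism on an n-gon has two n-gon caps and 2n triangles: V = 2·20 = 40, E = 4·20 = 80, F = 2·20 + 2 = 42.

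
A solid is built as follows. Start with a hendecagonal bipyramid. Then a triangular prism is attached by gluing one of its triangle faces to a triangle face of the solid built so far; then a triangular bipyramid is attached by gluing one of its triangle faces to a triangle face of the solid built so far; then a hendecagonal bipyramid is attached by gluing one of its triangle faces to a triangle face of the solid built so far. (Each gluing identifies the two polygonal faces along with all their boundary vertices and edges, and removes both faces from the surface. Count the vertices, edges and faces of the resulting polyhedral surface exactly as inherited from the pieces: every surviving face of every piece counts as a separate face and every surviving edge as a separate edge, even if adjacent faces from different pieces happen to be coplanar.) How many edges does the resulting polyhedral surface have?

A hendecagonal bipyramid: V=13, E=33, F=22.
Attach a triangular prism (V=6, E=9, F=5) along a 3-gon: merge 3 vertices and 3 edges, delete both glued faces → V=16, E=39, F=25.
Attach a triangular bipyramid (V=5, E=9, F=6) along a 3-gon: merge 3 vertices and 3 edges, delete both glued faces → V=18, E=45, F=29.
Attach a hendecagonal bipyramid (V=13, E=33, F=22) along a 3-gon: merge 3 vertices and 3 edges, delete both glued faces → V=28, E=75, F=49.
Check: V − E + F = 28 − 75 + 49 = 2.

75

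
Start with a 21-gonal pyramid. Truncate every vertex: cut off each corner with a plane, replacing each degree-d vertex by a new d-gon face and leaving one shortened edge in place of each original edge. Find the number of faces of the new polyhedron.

The base solid has V = 22, E = 42, F = 22.
Truncation replaces each original edge-end by a new vertex, so V′ = 2E = 84.
Each original edge survives, and each old vertex of degree d contributes d new edges; summing degrees gives Σd = 2E, so E′ = E + 2E = 3E = 126.
Each original face survives and each original vertex becomes one new face: F′ = F + V = 44.

44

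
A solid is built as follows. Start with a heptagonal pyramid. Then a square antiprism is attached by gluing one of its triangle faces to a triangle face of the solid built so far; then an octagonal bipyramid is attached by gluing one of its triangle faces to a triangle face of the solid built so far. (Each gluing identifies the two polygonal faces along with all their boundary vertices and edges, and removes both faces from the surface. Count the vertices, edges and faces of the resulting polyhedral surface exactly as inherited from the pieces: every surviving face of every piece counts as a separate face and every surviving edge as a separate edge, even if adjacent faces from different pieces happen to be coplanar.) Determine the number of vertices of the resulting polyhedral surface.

20

A heptagonal pyramid: V=8, E=14, F=8.
Attach a square antiprism (V=8, E=16, F=10) along a 3-gon: merge 3 vertices and 3 edges, delete both glued faces → V=13, E=27, F=16.
Attach an octagonal bipyramid (V=10, E=24, F=16) along a 3-gon: merge 3 vertices and 3 edges, delete both glued faces → V=20, E=48, F=30.
Check: V − E + F = 20 − 48 + 30 = 2.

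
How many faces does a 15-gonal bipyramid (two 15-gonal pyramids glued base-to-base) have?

A bipyramid over an n-gon has 2n triangular faces and n + 2 vertices: V = 15 + 2 = 17, E = 3·15 = 45, F = 2·15 = 30.

30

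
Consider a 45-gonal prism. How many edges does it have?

A prism on an n-gon has two n-gon bases and n rectangular sides: V = 2·45 = 90, E = 3·45 = 135, F = 45 + 2 = 47.

135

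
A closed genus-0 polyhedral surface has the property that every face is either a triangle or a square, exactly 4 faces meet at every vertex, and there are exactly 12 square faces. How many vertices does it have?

Let x be the number of triangles; then F = 12 + x.
Edge–face incidences: 2E = 4·12 + 3·x = 48 + 3x.
Every vertex has degree 4, so 4V = 2E.
Euler: V − E + F = 2 ⇒ (2E)/4 − E + (12 + x) = 2.
Multiply by 8: 2·(2E) − 4·(2E) + 8·(12 + x) = 16, i.e. 96 + 8x − 2·(48 + 3x) = 16.
Collecting terms: 2x = 16, so x = 8.
Then 2E = 48 + 3·8 = 72, so E = 36, V = 2E/4 = 18, F = 12 + 8 = 20.

18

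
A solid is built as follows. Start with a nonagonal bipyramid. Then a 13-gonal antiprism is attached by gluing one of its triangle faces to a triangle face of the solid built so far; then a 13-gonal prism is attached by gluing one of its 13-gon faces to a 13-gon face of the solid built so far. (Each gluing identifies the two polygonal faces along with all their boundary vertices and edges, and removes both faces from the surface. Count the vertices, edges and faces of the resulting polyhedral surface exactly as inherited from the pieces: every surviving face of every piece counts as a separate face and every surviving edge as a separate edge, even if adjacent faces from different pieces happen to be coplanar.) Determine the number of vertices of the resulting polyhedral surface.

47

A nonagonal bipyramid: V=11, E=27, F=18.
Attach a 13-gonal antiprism (V=26, E=52, F=28) along a 3-gon: merge 3 vertices and 3 edges, delete both glued faces → V=34, E=76, F=44.
Attach a 13-gonal prism (V=26, E=39, F=15) along a 13-gon: merge 13 vertices and 13 edges, delete both glued faces → V=47, E=102, F=57.
Check: V − E + F = 47 − 102 + 57 = 2.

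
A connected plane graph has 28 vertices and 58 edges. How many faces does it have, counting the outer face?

32

Euler's formula for a connected plane graph: V − E + F = 2, so F = 2 − 28 + 58 = 32.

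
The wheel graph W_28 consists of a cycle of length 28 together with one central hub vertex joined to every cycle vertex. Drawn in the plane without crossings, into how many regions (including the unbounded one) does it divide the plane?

W_28 has V = 28 + 1 = 29 vertices and E = 2·28 = 56 edges.
By Euler's formula F = 2 − V + E = 2 − 29 + 56 = 29.

29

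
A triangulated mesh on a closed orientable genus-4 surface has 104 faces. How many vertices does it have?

χ = 2 − 2·4 = -6, and every face is a triangle so 3F = 2E.
E = 3·104/2 = 156. Then V = -6 + E − F = -6 + 156 − 104 = 46.

46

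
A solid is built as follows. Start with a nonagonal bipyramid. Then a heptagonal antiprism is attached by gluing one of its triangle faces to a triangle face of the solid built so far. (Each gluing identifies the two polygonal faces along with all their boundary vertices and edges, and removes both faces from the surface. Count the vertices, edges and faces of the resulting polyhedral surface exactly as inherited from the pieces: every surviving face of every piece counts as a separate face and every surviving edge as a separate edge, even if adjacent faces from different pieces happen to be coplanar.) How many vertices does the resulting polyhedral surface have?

22

A nonagonal bipyramid: V=11, E=27, F=18.
Attach a heptagonal antiprism (V=14, E=28, F=16) along a 3-gon: merge 3 vertices and 3 edges, delete both glued faces → V=22, E=52, F=32.
Check: V − E + F = 22 − 52 + 32 = 2.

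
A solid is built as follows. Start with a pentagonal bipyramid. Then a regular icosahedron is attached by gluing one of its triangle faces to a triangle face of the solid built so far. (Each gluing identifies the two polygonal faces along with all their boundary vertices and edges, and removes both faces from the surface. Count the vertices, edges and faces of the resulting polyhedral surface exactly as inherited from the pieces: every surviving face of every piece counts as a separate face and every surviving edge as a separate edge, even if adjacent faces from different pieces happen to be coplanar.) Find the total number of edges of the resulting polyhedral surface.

42

A pentagonal bipyramid: V=7, E=15, F=10.
Attach a regular icosahedron (V=12, E=30, F=20) along a 3-gon: merge 3 vertices and 3 edges, delete both glued faces → V=16, E=42, F=28.
Check: V − E + F = 16 − 42 + 28 = 2.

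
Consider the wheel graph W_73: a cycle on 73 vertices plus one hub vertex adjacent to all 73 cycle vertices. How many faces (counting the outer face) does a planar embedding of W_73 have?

74

W_73 has V = 73 + 1 = 74 vertices and E = 2·73 = 146 edges.
By Euler's formula F = 2 − V + E = 2 − 74 + 146 = 74.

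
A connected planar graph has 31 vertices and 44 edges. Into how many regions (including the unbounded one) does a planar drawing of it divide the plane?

Euler's formula for a connected plane graph: V − E + F = 2, so F = 2 − 31 + 44 = 15.

15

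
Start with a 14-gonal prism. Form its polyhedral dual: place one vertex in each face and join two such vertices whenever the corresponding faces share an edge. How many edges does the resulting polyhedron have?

42

The base solid has V = 28, E = 42, F = 16.
The dual swaps V and F and preserves E: V′ = F = 16, E′ = E = 42, F′ = V = 28.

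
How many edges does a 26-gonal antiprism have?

An antiprism on an n-gon has two n-gon caps and 2n triangles: V = 2·26 = 52, E = 4·26 = 104, F = 2·26 + 2 = 54.

104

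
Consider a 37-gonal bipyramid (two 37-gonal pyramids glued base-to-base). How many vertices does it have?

A bipyramid over an n-gon has 2n triangular faces and n + 2 vertices: V = 37 + 2 = 39, E = 3·37 = 111, F = 2·37 = 74.

39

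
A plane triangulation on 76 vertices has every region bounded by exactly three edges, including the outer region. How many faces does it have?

In a plane triangulation 3F = 2E and V − E + F = 2, so F = 2V − 4 = 2·76 − 4 = 148.

148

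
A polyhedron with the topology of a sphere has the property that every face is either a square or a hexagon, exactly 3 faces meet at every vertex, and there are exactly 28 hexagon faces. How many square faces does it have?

Let x be the number of squares; then F = 28 + x.
Edge–face incidences: 2E = 6·28 + 4·x = 168 + 4x.
Every vertex has degree 3, so 3V = 2E.
Euler: V − E + F = 2 ⇒ (2E)/3 − E + (28 + x) = 2.
Multiply by 6: 2·(2E) − 3·(2E) + 6·(28 + x) = 12, i.e. 168 + 6x − (168 + 4x) = 12.
Collecting terms: 2x = 12, so x = 6.
Then 2E = 168 + 4·6 = 192, so E = 96, V = 2E/3 = 64, F = 28 + 6 = 34.

6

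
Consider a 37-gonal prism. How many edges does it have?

A prism on an n-gon has two n-gon bases and n rectangular sides: V = 2·37 = 74, E = 3·37 = 111, F = 37 + 2 = 39.
Check: V − E + F = 74 − 111 + 39 = 2.

111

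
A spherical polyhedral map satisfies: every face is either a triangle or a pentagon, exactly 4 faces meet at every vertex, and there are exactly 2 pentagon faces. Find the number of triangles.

Let x be the number of triangles; then F = 2 + x.
Edge–face incidences: 2E = 5·2 + 3·x = 10 + 3x.
Every vertex has degree 4, so 4V = 2E.
Euler: V − E + F = 2 ⇒ (2E)/4 − E + (2 + x) = 2.
Multiply by 8: 2·(2E) − 4·(2E) + 8·(2 + x) = 16, i.e. 16 + 8x − 2·(10 + 3x) = 16.
Collecting terms: 2x − 4 = 16, so 2x = 20, so x = 10.
Then 2E = 10 + 3·10 = 40, so E = 20, V = 2E/4 = 10, F = 2 + 10 = 12.

10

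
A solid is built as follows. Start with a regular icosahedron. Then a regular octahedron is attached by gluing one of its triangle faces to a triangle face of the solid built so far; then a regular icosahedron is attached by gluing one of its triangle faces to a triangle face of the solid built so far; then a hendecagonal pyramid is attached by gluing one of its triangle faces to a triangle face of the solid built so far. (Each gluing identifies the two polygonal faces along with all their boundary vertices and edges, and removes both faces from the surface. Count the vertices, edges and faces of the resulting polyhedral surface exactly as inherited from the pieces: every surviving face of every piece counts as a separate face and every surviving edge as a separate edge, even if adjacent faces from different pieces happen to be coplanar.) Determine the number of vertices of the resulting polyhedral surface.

A regular icosahedron: V=12, E=30, F=20.
Attach a regular octahedron (V=6, E=12, F=8) along a 3-gon: merge 3 vertices and 3 edges, delete both glued faces → V=15, E=39, F=26.
Attach a regular icosahedron (V=12, E=30, F=20) along a 3-gon: merge 3 vertices and 3 edges, delete both glued faces → V=24, E=66, F=44.
Attach a hendecagonal pyramid (V=12, E=22, F=12) along a 3-gon: merge 3 vertices and 3 edges, delete both glued faces → V=33, E=85, F=54.
Check: V − E + F = 33 − 85 + 54 = 2.

33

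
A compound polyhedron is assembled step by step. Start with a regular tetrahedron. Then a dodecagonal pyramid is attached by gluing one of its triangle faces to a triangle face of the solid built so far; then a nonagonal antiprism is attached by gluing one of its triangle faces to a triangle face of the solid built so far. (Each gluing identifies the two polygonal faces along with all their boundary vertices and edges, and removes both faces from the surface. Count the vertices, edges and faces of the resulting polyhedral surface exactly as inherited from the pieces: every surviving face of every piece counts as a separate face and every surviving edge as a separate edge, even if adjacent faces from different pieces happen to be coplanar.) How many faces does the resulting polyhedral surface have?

A regular tetrahedron: V=4, E=6, F=4.
Attach a dodecagonal pyramid (V=13, E=24, F=13) along a 3-gon: merge 3 vertices and 3 edges, delete both glued faces → V=14, E=27, F=15.
Attach a nonagonal antiprism (V=18, E=36, F=20) along a 3-gon: merge 3 vertices and 3 edges, delete both glued faces → V=29, E=60, F=33.
Check: V − E + F = 29 − 60 + 33 = 2.

33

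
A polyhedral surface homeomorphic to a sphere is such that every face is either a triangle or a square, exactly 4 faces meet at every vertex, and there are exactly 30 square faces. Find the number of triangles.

8

Let x be the number of triangles; then F = 30 + x.
Edge–face incidences: 2E = 4·30 + 3·x = 120 + 3x.
Every vertex has degree 4, so 4V = 2E.
Euler: V − E + F = 2 ⇒ (2E)/4 − E + (30 + x) = 2.
Multiply by 8: 2·(2E) − 4·(2E) + 8·(30 + x) = 16, i.e. 240 + 8x − 2·(120 + 3x) = 16.
Collecting terms: 2x = 16, so x = 8.
Then 2E = 120 + 3·8 = 144, so E = 72, V = 2E/4 = 36, F = 30 + 8 = 38.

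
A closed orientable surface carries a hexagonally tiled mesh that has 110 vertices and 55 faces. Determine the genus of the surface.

1

Every face is a hexagon, so 2E = 6·55 = 330, giving E = 165.
χ = V − E + F = 110 − 165 + 55 = 0.
For a closed orientable surface χ = 2 − 2g, so g = (2 − (0))/2 = 1.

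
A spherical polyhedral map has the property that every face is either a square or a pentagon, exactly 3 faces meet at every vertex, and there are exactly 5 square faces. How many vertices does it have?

10

Let x be the number of pentagons; then F = 5 + x.
Edge–face incidences: 2E = 4·5 + 5·x = 20 + 5x.
Every vertex has degree 3, so 3V = 2E.
Euler: V − E + F = 2 ⇒ (2E)/3 − E + (5 + x) = 2.
Multiply by 6: 2·(2E) − 3·(2E) + 6·(5 + x) = 12, i.e. 30 + 6x − (20 + 5x) = 12.
Collecting terms: x + 10 = 12, so x = 2.
Then 2E = 20 + 5·2 = 30, so E = 15, V = 2E/3 = 10, F = 5 + 2 = 7.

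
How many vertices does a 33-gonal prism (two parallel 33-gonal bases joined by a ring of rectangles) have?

66

A prism on an n-gon has two n-gon bases and n rectangular sides: V = 2·33 = 66, E = 3·33 = 99, F = 33 + 2 = 35.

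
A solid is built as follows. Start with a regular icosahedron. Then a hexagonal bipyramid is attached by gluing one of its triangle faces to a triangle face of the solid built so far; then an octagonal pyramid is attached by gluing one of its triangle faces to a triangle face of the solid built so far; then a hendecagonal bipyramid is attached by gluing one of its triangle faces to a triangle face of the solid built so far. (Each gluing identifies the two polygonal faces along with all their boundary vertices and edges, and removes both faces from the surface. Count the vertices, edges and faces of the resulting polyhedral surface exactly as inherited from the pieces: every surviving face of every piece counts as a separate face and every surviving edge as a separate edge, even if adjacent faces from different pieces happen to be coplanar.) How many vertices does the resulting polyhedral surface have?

33

A regular icosahedron: V=12, E=30, F=20.
Attach a hexagonal bipyramid (V=8, E=18, F=12) along a 3-gon: merge 3 vertices and 3 edges, delete both glued faces → V=17, E=45, F=30.
Attach an octagonal pyramid (V=9, E=16, F=9) along a 3-gon: merge 3 vertices and 3 edges, delete both glued faces → V=23, E=58, F=37.
Attach a hendecagonal bipyramid (V=13, E=33, F=22) along a 3-gon: merge 3 vertices and 3 edges, delete both glued faces → V=33, E=88, F=57.
Check: V − E + F = 33 − 88 + 57 = 2.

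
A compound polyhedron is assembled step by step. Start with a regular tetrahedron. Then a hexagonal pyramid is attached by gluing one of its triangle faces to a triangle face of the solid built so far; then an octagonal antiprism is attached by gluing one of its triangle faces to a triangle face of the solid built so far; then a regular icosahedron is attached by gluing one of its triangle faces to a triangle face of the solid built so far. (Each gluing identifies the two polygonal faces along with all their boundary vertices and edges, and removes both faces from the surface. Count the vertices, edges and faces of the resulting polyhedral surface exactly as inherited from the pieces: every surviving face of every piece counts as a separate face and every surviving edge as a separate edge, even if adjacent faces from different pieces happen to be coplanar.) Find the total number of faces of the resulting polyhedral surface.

A regular tetrahedron: V=4, E=6, F=4.
Attach a hexagonal pyramid (V=7, E=12, F=7) along a 3-gon: merge 3 vertices and 3 edges, delete both glued faces → V=8, E=15, F=9.
Attach an octagonal antiprism (V=16, E=32, F=18) along a 3-gon: merge 3 vertices and 3 edges, delete both glued faces → V=21, E=44, F=25.
Attach a regular icosahedron (V=12, E=30, F=20) along a 3-gon: merge 3 vertices and 3 edges, delete both glued faces → V=30, E=71, F=43.
Check: V − E + F = 30 − 71 + 43 = 2.

43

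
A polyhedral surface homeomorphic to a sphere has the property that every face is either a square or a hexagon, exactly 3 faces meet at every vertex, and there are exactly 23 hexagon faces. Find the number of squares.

Let x be the number of squares; then F = 23 + x.
Edge–face incidences: 2E = 6·23 + 4·x = 138 + 4x.
Every vertex has degree 3, so 3V = 2E.
Euler: V − E + F = 2 ⇒ (2E)/3 − E + (23 + x) = 2.
Multiply by 6: 2·(2E) − 3·(2E) + 6·(23 + x) = 12, i.e. 138 + 6x − (138 + 4x) = 12.
Collecting terms: 2x = 12, so x = 6.
Then 2E = 138 + 4·6 = 162, so E = 81, V = 2E/3 = 54, F = 23 + 6 = 29.

6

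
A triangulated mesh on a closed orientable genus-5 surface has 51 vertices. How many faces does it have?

118

χ = 2 − 2·5 = -8, and every face is a triangle so 3F = 2E.
V − E + F = -8 with E = 3F/2 gives 51 − (3/2 − 1)·F = -8, so F = 118 and E = 177.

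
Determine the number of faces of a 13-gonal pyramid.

A pyramid on an n-gon base has one n-gon and n triangles: V = 13 + 1 = 14, E = 2·13 = 26, F = 13 + 1 = 14.
Check: V − E + F = 14 − 26 + 14 = 2.

14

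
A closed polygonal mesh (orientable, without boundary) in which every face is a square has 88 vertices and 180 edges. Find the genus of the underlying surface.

2

Every face is a square and each edge borders two faces, so 4F = 2·180, giving F = 90.
χ = V − E + F = 88 − 180 + 90 = -2.
For a closed orientable surface χ = 2 − 2g, so g = (2 − (-2))/2 = 2.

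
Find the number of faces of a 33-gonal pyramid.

34

A pyramid on an n-gon base has one n-gon and n triangles: V = 33 + 1 = 34, E = 2·33 = 66, F = 33 + 1 = 34.
Check: V − E + F = 34 − 66 + 34 = 2.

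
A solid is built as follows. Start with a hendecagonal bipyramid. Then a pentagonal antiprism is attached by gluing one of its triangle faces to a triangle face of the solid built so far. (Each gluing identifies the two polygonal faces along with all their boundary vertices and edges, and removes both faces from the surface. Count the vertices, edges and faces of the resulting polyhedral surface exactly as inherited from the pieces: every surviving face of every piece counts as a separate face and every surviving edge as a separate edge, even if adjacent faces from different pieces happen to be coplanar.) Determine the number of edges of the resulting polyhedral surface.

50

A hendecagonal bipyramid: V=13, E=33, F=22.
Attach a pentagonal antiprism (V=10, E=20, F=12) along a 3-gon: merge 3 vertices and 3 edges, delete both glued faces → V=20, E=50, F=32.
Check: V − E + F = 20 − 50 + 32 = 2.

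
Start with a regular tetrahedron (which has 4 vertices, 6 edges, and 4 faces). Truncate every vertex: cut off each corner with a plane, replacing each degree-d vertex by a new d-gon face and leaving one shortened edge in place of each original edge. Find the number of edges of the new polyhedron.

18

Truncation replaces each original edge-end by a new vertex, so V′ = 2E = 12.
Each original edge survives, and each old vertex of degree d contributes d new edges; summing degrees gives Σd = 2E, so E′ = E + 2E = 3E = 18.
Each original face survives and each original vertex becomes one new face: F′ = F + V = 8.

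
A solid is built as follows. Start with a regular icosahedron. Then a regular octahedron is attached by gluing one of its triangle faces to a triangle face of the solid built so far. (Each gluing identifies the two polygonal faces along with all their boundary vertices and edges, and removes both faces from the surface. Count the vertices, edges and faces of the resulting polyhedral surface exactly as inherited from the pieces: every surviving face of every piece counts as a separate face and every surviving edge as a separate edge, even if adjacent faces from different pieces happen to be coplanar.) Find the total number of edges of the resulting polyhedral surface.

39

A regular icosahedron: V=12, E=30, F=20.
Attach a regular octahedron (V=6, E=12, F=8) along a 3-gon: merge 3 vertices and 3 edges, delete both glued faces → V=15, E=39, F=26.
Check: V − E + F = 15 − 39 + 26 = 2.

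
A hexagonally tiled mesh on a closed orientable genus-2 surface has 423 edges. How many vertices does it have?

χ = 2 − 2·2 = -2, and every face is a hexagon so 6F = 2E.
F = 2E/6 = 141. Then V = -2 + E − F = -2 + 423 − 141 = 280.

280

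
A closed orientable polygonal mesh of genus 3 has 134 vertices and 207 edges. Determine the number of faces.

69

For a closed orientable surface of genus 3, χ = 2 − 2·3 = -4.
F = -4 − V + E = -4 − 134 + 207 = 69.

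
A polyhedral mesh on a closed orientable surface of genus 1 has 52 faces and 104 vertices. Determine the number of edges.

For a closed orientable surface of genus 1, χ = 2 − 2·1 = 0.
E = V + F − (0) = 104 + 52 − (0) = 156.

156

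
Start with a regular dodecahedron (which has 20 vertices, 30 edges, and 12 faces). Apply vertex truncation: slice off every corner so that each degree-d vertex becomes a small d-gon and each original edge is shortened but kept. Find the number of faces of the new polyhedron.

32

Truncation replaces each original edge-end by a new vertex, so V′ = 2E = 60.
Each original edge survives, and each old vertex of degree d contributes d new edges; summing degrees gives Σd = 2E, so E′ = E + 2E = 3E = 90.
Each original face survives and each original vertex becomes one new face: F′ = F + V = 32.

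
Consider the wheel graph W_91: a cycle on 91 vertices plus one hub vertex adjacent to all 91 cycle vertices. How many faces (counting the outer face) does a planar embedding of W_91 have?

W_91 has V = 91 + 1 = 92 vertices and E = 2·91 = 182 edges.
By Euler's formula F = 2 − V + E = 2 − 92 + 182 = 92.

92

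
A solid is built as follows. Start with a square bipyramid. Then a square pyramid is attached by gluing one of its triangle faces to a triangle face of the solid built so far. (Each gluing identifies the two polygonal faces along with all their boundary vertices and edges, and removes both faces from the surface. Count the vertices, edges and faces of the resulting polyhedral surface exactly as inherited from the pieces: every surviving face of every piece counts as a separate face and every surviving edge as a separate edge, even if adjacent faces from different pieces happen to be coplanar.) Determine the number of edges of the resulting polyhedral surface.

A square bipyramid: V=6, E=12, F=8.
Attach a square pyramid (V=5, E=8, F=5) along a 3-gon: merge 3 vertices and 3 edges, delete both glued faces → V=8, E=17, F=11.
Check: V − E + F = 8 − 17 + 11 = 2.

17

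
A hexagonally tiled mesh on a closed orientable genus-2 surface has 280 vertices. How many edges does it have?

423

χ = 2 − 2·2 = -2, and every face is a hexagon so 6F = 2E.
V − E + F = -2 with E = 6F/2 gives 280 − (6/2 − 1)·F = -2, so F = 141 and E = 423.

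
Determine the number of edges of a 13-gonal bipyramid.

A bipyramid over an n-gon has 2n triangular faces and n + 2 vertices: V = 13 + 2 = 15, E = 3·13 = 39, F = 2·13 = 26.

39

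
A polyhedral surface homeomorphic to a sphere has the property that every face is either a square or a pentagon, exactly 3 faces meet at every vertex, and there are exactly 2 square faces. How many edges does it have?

24

Let x be the number of pentagons; then F = 2 + x.
Edge–face incidences: 2E = 4·2 + 5·x = 8 + 5x.
Every vertex has degree 3, so 3V = 2E.
Euler: V − E + F = 2 ⇒ (2E)/3 − E + (2 + x) = 2.
Multiply by 6: 2·(2E) − 3·(2E) + 6·(2 + x) = 12, i.e. 12 + 6x − (8 + 5x) = 12.
Collecting terms: x + 4 = 12, so x = 8.
Then 2E = 8 + 5·8 = 48, so E = 24, V = 2E/3 = 16, F = 2 + 8 = 10.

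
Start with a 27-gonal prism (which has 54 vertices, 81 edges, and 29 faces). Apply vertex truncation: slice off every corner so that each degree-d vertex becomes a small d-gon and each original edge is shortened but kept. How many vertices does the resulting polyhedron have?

Truncation replaces each original edge-end by a new vertex, so V′ = 2E = 162.
Each original edge survives, and each old vertex of degree d contributes d new edges; summing degrees gives Σd = 2E, so E′ = E + 2E = 3E = 243.
Each original face survives and each original vertex becomes one new face: F′ = F + V = 83.

162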